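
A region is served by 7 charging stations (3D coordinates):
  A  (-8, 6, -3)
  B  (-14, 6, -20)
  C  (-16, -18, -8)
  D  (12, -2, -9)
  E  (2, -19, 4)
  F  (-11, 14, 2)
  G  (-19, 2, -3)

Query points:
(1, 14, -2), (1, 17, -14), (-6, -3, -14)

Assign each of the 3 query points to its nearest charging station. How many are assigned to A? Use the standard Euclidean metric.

(1, 14, -2) — d² to each: A:146, B:613, C:1349, D:426, E:1126, F:160, G:545 → nearest is A
(1, 17, -14) — d² to each: A:323, B:382, C:1550, D:507, E:1621, F:409, G:746 → nearest is A
(-6, -3, -14) — d² to each: A:206, B:181, C:361, D:350, E:644, F:570, G:315 → nearest is B
2 of the 3 points have A as nearest.

2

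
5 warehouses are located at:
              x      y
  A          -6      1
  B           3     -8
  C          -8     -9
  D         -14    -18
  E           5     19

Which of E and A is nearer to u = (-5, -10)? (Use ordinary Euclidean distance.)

A

Compare squared distances:
|uE|² = (-5−5)² + (-10−19)² = 100 + 841 = 941
|uA|² = (-5−(-6))² + (-10−1)² = 1 + 121 = 122
941 > 122, so A is closer.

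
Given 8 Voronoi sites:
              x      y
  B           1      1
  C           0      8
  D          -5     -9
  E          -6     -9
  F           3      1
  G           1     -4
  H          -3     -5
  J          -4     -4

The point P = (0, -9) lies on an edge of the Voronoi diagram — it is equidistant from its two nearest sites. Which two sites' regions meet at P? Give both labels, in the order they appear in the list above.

D and H

Squared distances from P to each site:
|PB|² = (0−1)² + (-9−1)² = 1 + 100 = 101
|PC|² = (0−0)² + (-9−8)² = 0 + 289 = 289
|PD|² = (0−(-5))² + (-9−(-9))² = 25 + 0 = 25
|PE|² = (0−(-6))² + (-9−(-9))² = 36 + 0 = 36
|PF|² = (0−3)² + (-9−1)² = 9 + 100 = 109
|PG|² = (0−1)² + (-9−(-4))² = 1 + 25 = 26
|PH|² = (0−(-3))² + (-9−(-5))² = 9 + 16 = 25
|PJ|² = (0−(-4))² + (-9−(-4))² = 16 + 25 = 41
P is equidistant from D and H (both at squared distance 25), and every other site is strictly farther — so P lies on the D–H Voronoi edge.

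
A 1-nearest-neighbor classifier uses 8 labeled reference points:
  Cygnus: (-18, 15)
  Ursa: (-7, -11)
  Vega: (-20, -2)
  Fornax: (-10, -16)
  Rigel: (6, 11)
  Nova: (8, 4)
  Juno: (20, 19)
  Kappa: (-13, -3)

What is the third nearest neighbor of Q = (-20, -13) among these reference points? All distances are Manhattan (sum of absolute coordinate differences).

d(Q, Cygnus) = 2 + 28 = 30
d(Q, Ursa) = 13 + 2 = 15
d(Q, Vega) = 0 + 11 = 11
d(Q, Fornax) = 10 + 3 = 13
d(Q, Rigel) = 26 + 24 = 50
d(Q, Nova) = 28 + 17 = 45
d(Q, Juno) = 40 + 32 = 72
d(Q, Kappa) = 7 + 10 = 17
Sorted ascending: Vega, Fornax, Ursa, Kappa, … — the third-nearest is Ursa.

Ursa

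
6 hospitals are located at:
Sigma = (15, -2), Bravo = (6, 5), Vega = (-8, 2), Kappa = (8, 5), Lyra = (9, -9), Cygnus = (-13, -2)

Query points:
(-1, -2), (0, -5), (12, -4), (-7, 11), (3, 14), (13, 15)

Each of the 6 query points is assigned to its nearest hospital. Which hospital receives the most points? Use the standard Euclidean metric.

Vega

(-1, -2) — d² to each: Sigma:256, Bravo:98, Vega:65, Kappa:130, Lyra:149, Cygnus:144 → nearest is Vega
(0, -5) — d² to each: Sigma:234, Bravo:136, Vega:113, Kappa:164, Lyra:97, Cygnus:178 → nearest is Lyra
(12, -4) — d² to each: Sigma:13, Bravo:117, Vega:436, Kappa:97, Lyra:34, Cygnus:629 → nearest is Sigma
(-7, 11) — d² to each: Sigma:653, Bravo:205, Vega:82, Kappa:261, Lyra:656, Cygnus:205 → nearest is Vega
(3, 14) — d² to each: Sigma:400, Bravo:90, Vega:265, Kappa:106, Lyra:565, Cygnus:512 → nearest is Bravo
(13, 15) — d² to each: Sigma:293, Bravo:149, Vega:610, Kappa:125, Lyra:592, Cygnus:965 → nearest is Kappa
Tally — Sigma:1, Bravo:1, Vega:2, Kappa:1, Lyra:1. Vega captures the most (2).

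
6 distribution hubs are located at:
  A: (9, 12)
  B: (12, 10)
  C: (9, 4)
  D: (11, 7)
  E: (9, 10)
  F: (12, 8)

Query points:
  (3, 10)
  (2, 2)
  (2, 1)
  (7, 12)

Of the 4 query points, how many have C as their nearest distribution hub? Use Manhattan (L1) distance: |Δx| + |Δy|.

2

(3, 10) — d to each: A:8, B:9, C:12, D:11, E:6, F:11 → nearest is E
(2, 2) — d to each: A:17, B:18, C:9, D:14, E:15, F:16 → nearest is C
(2, 1) — d to each: A:18, B:19, C:10, D:15, E:16, F:17 → nearest is C
(7, 12) — d to each: A:2, B:7, C:10, D:9, E:4, F:9 → nearest is A
2 of the 4 points have C as nearest.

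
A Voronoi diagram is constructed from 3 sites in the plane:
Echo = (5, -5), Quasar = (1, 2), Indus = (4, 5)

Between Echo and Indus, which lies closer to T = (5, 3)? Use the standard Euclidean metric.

Compare squared distances:
d²(T, Echo) = (5−5)² + (3−(-5))² = 0 + 64 = 64
d²(T, Indus) = (5−4)² + (3−5)² = 1 + 4 = 5
64 > 5, so Indus is closer.

Indus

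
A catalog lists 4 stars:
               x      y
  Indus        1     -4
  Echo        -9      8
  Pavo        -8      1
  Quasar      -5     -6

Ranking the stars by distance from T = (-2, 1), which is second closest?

Pavo

Compare squared distances (the ordering matches that of the actual distances):
d²(T, Indus) = (-2−1)² + (1−(-4))² = 9 + 25 = 34
d²(T, Echo) = (-2−(-9))² + (1−8)² = 49 + 49 = 98
d²(T, Pavo) = (-2−(-8))² + (1−1)² = 36 + 0 = 36
d²(T, Quasar) = (-2−(-5))² + (1−(-6))² = 9 + 49 = 58
Sorted ascending: Indus, Pavo, Quasar, … — the second-nearest is Pavo.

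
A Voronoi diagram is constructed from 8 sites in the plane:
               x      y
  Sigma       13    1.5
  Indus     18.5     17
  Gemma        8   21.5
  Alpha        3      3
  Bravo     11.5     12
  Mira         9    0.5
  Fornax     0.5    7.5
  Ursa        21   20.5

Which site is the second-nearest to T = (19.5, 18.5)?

Ursa

Squared Euclidean distances:
d²(T, Sigma) = (19.5−13)² + (18.5−1.5)² = 42.25 + 289 = 331.25
d²(T, Indus) = (19.5−18.5)² + (18.5−17)² = 1 + 2.25 = 3.25
d²(T, Gemma) = (19.5−8)² + (18.5−21.5)² = 132.25 + 9 = 141.25
d²(T, Alpha) = (19.5−3)² + (18.5−3)² = 272.25 + 240.25 = 512.5
d²(T, Bravo) = (19.5−11.5)² + (18.5−12)² = 64 + 42.25 = 106.25
d²(T, Mira) = (19.5−9)² + (18.5−0.5)² = 110.25 + 324 = 434.25
d²(T, Fornax) = (19.5−0.5)² + (18.5−7.5)² = 361 + 121 = 482
d²(T, Ursa) = (19.5−21)² + (18.5−20.5)² = 2.25 + 4 = 6.25
Sorted ascending: Indus, Ursa, Bravo, … — the second-nearest is Ursa.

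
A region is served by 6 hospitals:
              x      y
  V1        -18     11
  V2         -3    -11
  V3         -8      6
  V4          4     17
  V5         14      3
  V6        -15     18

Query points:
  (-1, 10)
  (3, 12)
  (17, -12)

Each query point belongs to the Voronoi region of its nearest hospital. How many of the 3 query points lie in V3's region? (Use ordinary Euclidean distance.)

(-1, 10) — d² to each: V1:290, V2:445, V3:65, V4:74, V5:274, V6:260 → nearest is V3
(3, 12) — d² to each: V1:442, V2:565, V3:157, V4:26, V5:202, V6:360 → nearest is V4
(17, -12) — d² to each: V1:1754, V2:401, V3:949, V4:1010, V5:234, V6:1924 → nearest is V5
1 of the 3 points has V3 as nearest.

1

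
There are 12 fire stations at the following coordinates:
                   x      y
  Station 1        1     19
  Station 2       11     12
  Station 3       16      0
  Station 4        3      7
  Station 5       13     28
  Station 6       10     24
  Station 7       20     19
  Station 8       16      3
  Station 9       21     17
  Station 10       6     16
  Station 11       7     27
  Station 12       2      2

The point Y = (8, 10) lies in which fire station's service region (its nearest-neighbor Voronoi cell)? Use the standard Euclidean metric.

Station 2

Compare squared distances (the ordering matches that of the actual distances):
d²(Y, Station 1) = (8−1)² + (10−19)² = 49 + 81 = 130
d²(Y, Station 2) = (8−11)² + (10−12)² = 9 + 4 = 13
d²(Y, Station 3) = (8−16)² + (10−0)² = 64 + 100 = 164
d²(Y, Station 4) = (8−3)² + (10−7)² = 25 + 9 = 34
d²(Y, Station 5) = (8−13)² + (10−28)² = 25 + 324 = 349
d²(Y, Station 6) = (8−10)² + (10−24)² = 4 + 196 = 200
d²(Y, Station 7) = (8−20)² + (10−19)² = 144 + 81 = 225
d²(Y, Station 8) = (8−16)² + (10−3)² = 64 + 49 = 113
d²(Y, Station 9) = (8−21)² + (10−17)² = 169 + 49 = 218
d²(Y, Station 10) = (8−6)² + (10−16)² = 4 + 36 = 40
d²(Y, Station 11) = (8−7)² + (10−27)² = 1 + 289 = 290
d²(Y, Station 12) = (8−2)² + (10−2)² = 36 + 64 = 100
The smallest is to Station 2, so Y lies in the Voronoi region of Station 2.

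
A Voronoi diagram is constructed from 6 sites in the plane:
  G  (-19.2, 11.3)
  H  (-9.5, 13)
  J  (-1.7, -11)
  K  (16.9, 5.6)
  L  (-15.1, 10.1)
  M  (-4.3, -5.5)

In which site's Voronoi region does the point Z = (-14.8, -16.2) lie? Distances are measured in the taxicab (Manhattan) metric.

J

d(Z,G) = |-14.8−(-19.2)| + |-16.2−11.3| = 4.4 + 27.5 = 31.9
d(Z,H) = |-14.8−(-9.5)| + |-16.2−13| = 5.3 + 29.2 = 34.5
d(Z,J) = |-14.8−(-1.7)| + |-16.2−(-11)| = 13.1 + 5.2 = 18.3
d(Z,K) = |-14.8−16.9| + |-16.2−5.6| = 31.7 + 21.8 = 53.5
d(Z,L) = |-14.8−(-15.1)| + |-16.2−10.1| = 0.3 + 26.3 = 26.6
d(Z,M) = |-14.8−(-4.3)| + |-16.2−(-5.5)| = 10.5 + 10.7 = 21.2
J is nearest.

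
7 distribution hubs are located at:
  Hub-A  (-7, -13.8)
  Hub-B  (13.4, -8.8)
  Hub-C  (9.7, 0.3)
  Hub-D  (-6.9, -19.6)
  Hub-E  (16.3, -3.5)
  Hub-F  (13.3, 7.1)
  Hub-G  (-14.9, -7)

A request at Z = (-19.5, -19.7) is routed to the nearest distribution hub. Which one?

Hub-D

Squared Euclidean distances:
d²(Z, Hub-A) = (-19.5−(-7))² + (-19.7−(-13.8))² = 156.25 + 34.81 = 191.06
d²(Z, Hub-B) = (-19.5−13.4)² + (-19.7−(-8.8))² = 1082.41 + 118.81 = 1201.22
d²(Z, Hub-C) = (-19.5−9.7)² + (-19.7−0.3)² = 852.64 + 400 = 1252.64
d²(Z, Hub-D) = (-19.5−(-6.9))² + (-19.7−(-19.6))² = 158.76 + 0.01 = 158.77
d²(Z, Hub-E) = (-19.5−16.3)² + (-19.7−(-3.5))² = 1281.64 + 262.44 = 1544.08
d²(Z, Hub-F) = (-19.5−13.3)² + (-19.7−7.1)² = 1075.84 + 718.24 = 1794.08
d²(Z, Hub-G) = (-19.5−(-14.9))² + (-19.7−(-7))² = 21.16 + 161.29 = 182.45
The smallest is to Hub-D, so Z lies in the Voronoi region of Hub-D.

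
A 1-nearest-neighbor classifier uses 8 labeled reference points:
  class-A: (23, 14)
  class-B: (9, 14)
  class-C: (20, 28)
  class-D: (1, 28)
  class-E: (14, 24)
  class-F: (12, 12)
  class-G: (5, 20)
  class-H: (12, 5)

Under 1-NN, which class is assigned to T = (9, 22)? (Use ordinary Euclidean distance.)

class-G

Squared Euclidean distances:
d²(T, class-A) = 196 + 64 = 260
d²(T, class-B) = 0 + 64 = 64
d²(T, class-C) = 121 + 36 = 157
d²(T, class-D) = 64 + 36 = 100
d²(T, class-E) = 25 + 4 = 29
d²(T, class-F) = 9 + 100 = 109
d²(T, class-G) = 16 + 4 = 20
d²(T, class-H) = 9 + 289 = 298
Minimum is at class-G.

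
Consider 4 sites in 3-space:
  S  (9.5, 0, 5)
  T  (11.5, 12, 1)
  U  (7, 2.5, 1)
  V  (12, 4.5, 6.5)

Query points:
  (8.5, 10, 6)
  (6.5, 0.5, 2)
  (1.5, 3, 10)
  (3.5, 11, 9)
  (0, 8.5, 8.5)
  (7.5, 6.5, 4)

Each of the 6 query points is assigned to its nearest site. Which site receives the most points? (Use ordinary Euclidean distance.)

(8.5, 10, 6) — d² to each: S:102, T:38, U:83.5, V:42.75 → nearest is T
(6.5, 0.5, 2) — d² to each: S:18.25, T:158.25, U:5.25, V:66.5 → nearest is U
(1.5, 3, 10) — d² to each: S:98, T:262, U:111.5, V:124.75 → nearest is S
(3.5, 11, 9) — d² to each: S:173, T:129, U:148.5, V:120.75 → nearest is V
(0, 8.5, 8.5) — d² to each: S:174.75, T:200.75, U:141.25, V:164 → nearest is U
(7.5, 6.5, 4) — d² to each: S:47.25, T:55.25, U:25.25, V:30.5 → nearest is U
Tally — S:1, T:1, U:3, V:1. U captures the most (3).

U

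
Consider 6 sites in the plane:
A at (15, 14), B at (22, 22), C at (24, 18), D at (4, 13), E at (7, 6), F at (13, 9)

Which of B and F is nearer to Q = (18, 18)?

B

Compare squared distances:
|QB|² = (18−22)² + (18−22)² = 16 + 16 = 32
|QF|² = (18−13)² + (18−9)² = 25 + 81 = 106
32 < 106, so B is closer.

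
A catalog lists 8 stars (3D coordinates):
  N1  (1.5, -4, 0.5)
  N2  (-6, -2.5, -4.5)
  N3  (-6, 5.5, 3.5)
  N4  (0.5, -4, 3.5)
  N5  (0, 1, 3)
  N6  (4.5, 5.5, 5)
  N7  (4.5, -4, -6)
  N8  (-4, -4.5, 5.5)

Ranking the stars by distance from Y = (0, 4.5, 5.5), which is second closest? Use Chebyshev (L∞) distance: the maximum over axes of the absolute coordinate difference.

d(Y,N1) = max(1.5, 8.5, 5) = 8.5
d(Y,N2) = max(6, 7, 10) = 10
d(Y,N3) = max(6, 1, 2) = 6
d(Y,N4) = max(0.5, 8.5, 2) = 8.5
d(Y,N5) = max(0, 3.5, 2.5) = 3.5
d(Y,N6) = max(4.5, 1, 0.5) = 4.5
d(Y,N7) = max(4.5, 8.5, 11.5) = 11.5
d(Y,N8) = max(4, 9, 0) = 9
Sorted ascending: N5, N6, N3, … — the second-nearest is N6.

N6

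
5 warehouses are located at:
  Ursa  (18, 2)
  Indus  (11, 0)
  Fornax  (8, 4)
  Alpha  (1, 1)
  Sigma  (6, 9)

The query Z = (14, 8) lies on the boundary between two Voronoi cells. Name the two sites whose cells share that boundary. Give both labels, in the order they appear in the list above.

Ursa and Fornax

Squared distances from Z to each site:
d²(Z, Ursa) = 16 + 36 = 52
d²(Z, Indus) = 9 + 64 = 73
d²(Z, Fornax) = 36 + 16 = 52
d²(Z, Alpha) = 169 + 49 = 218
d²(Z, Sigma) = 64 + 1 = 65
Z is equidistant from Ursa and Fornax (both at squared distance 52), and every other site is strictly farther — so Z lies on the Ursa–Fornax Voronoi edge.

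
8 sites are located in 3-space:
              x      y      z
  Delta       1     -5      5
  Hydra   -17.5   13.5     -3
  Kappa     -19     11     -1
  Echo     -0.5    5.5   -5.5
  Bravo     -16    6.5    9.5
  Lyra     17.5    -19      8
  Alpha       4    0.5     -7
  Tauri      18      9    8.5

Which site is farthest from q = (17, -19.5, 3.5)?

Since √ is increasing, it suffices to compare squared distances:
d²(q, Delta) = (17−1)² + (-19.5−(-5))² + (3.5−5)² = 256 + 210.25 + 2.25 = 468.5
d²(q, Hydra) = (17−(-17.5))² + (-19.5−13.5)² + (3.5−(-3))² = 1190.25 + 1089 + 42.25 = 2321.5
d²(q, Kappa) = (17−(-19))² + (-19.5−11)² + (3.5−(-1))² = 1296 + 930.25 + 20.25 = 2246.5
d²(q, Echo) = (17−(-0.5))² + (-19.5−5.5)² + (3.5−(-5.5))² = 306.25 + 625 + 81 = 1012.25
d²(q, Bravo) = (17−(-16))² + (-19.5−6.5)² + (3.5−9.5)² = 1089 + 676 + 36 = 1801
d²(q, Lyra) = (17−17.5)² + (-19.5−(-19))² + (3.5−8)² = 0.25 + 0.25 + 20.25 = 20.75
d²(q, Alpha) = (17−4)² + (-19.5−0.5)² + (3.5−(-7))² = 169 + 400 + 110.25 = 679.25
d²(q, Tauri) = (17−18)² + (-19.5−9)² + (3.5−8.5)² = 1 + 812.25 + 25 = 838.25
The largest is to Hydra.

Hydra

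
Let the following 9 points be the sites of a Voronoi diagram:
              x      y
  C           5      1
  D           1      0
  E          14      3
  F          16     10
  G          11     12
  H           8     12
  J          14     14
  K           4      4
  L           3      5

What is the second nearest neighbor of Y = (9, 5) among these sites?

E

Squared Euclidean distances:
|YC|² = 16 + 16 = 32
|YD|² = 64 + 25 = 89
|YE|² = 25 + 4 = 29
|YF|² = 49 + 25 = 74
|YG|² = 4 + 49 = 53
|YH|² = 1 + 49 = 50
|YJ|² = 25 + 81 = 106
|YK|² = 25 + 1 = 26
|YL|² = 36 + 0 = 36
Sorted ascending: K, E, C, … — the second-nearest is E.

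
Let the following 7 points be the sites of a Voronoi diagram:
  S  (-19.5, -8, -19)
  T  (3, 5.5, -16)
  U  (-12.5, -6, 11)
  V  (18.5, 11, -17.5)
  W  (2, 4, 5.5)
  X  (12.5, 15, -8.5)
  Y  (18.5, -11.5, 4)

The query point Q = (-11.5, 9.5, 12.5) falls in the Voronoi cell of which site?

U

Compare squared distances (the ordering matches that of the actual distances):
|QS|² = (-11.5−(-19.5))² + (9.5−(-8))² + (12.5−(-19))² = 64 + 306.25 + 992.25 = 1362.5
|QT|² = (-11.5−3)² + (9.5−5.5)² + (12.5−(-16))² = 210.25 + 16 + 812.25 = 1038.5
|QU|² = (-11.5−(-12.5))² + (9.5−(-6))² + (12.5−11)² = 1 + 240.25 + 2.25 = 243.5
|QV|² = (-11.5−18.5)² + (9.5−11)² + (12.5−(-17.5))² = 900 + 2.25 + 900 = 1802.25
|QW|² = (-11.5−2)² + (9.5−4)² + (12.5−5.5)² = 182.25 + 30.25 + 49 = 261.5
|QX|² = (-11.5−12.5)² + (9.5−15)² + (12.5−(-8.5))² = 576 + 30.25 + 441 = 1047.25
|QY|² = (-11.5−18.5)² + (9.5−(-11.5))² + (12.5−4)² = 900 + 441 + 72.25 = 1413.25
U is nearest.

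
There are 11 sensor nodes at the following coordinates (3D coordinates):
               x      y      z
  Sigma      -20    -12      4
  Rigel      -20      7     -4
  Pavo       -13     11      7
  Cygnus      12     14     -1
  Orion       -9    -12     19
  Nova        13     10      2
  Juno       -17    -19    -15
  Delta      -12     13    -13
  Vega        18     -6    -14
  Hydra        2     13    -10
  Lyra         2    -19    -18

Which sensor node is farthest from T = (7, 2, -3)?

Juno

Squared Euclidean distances:
d²(T, Sigma) = (7−(-20))² + (2−(-12))² + (-3−4)² = 729 + 196 + 49 = 974
d²(T, Rigel) = (7−(-20))² + (2−7)² + (-3−(-4))² = 729 + 25 + 1 = 755
d²(T, Pavo) = (7−(-13))² + (2−11)² + (-3−7)² = 400 + 81 + 100 = 581
d²(T, Cygnus) = (7−12)² + (2−14)² + (-3−(-1))² = 25 + 144 + 4 = 173
d²(T, Orion) = (7−(-9))² + (2−(-12))² + (-3−19)² = 256 + 196 + 484 = 936
d²(T, Nova) = (7−13)² + (2−10)² + (-3−2)² = 36 + 64 + 25 = 125
d²(T, Juno) = (7−(-17))² + (2−(-19))² + (-3−(-15))² = 576 + 441 + 144 = 1161
d²(T, Delta) = (7−(-12))² + (2−13)² + (-3−(-13))² = 361 + 121 + 100 = 582
d²(T, Vega) = (7−18)² + (2−(-6))² + (-3−(-14))² = 121 + 64 + 121 = 306
d²(T, Hydra) = (7−2)² + (2−13)² + (-3−(-10))² = 25 + 121 + 49 = 195
d²(T, Lyra) = (7−2)² + (2−(-19))² + (-3−(-18))² = 25 + 441 + 225 = 691
The largest is to Juno.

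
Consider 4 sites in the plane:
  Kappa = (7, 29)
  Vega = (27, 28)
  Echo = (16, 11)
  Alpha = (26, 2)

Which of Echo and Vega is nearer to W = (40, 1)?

Echo

Compare squared distances:
d²(W, Echo) = (40−16)² + (1−11)² = 576 + 100 = 676
d²(W, Vega) = (40−27)² + (1−28)² = 169 + 729 = 898
676 < 898, so Echo is closer.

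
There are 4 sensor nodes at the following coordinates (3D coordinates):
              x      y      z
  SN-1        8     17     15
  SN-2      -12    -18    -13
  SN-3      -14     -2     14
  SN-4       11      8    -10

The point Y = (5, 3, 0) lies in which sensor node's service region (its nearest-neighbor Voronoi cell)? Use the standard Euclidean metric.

Since √ is increasing, it suffices to compare squared distances:
d²(Y, SN-1) = 9 + 196 + 225 = 430
d²(Y, SN-2) = 289 + 441 + 169 = 899
d²(Y, SN-3) = 361 + 25 + 196 = 582
d²(Y, SN-4) = 36 + 25 + 100 = 161
Minimum is at SN-4.

SN-4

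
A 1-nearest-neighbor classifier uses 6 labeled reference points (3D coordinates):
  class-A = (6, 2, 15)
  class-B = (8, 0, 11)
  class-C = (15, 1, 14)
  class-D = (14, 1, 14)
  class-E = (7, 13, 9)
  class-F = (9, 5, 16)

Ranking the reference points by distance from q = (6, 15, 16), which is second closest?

class-F

Compare squared distances (the ordering matches that of the actual distances):
d²(q, class-A) = (6−6)² + (15−2)² + (16−15)² = 0 + 169 + 1 = 170
d²(q, class-B) = (6−8)² + (15−0)² + (16−11)² = 4 + 225 + 25 = 254
d²(q, class-C) = (6−15)² + (15−1)² + (16−14)² = 81 + 196 + 4 = 281
d²(q, class-D) = (6−14)² + (15−1)² + (16−14)² = 64 + 196 + 4 = 264
d²(q, class-E) = (6−7)² + (15−13)² + (16−9)² = 1 + 4 + 49 = 54
d²(q, class-F) = (6−9)² + (15−5)² + (16−16)² = 9 + 100 + 0 = 109
Sorted ascending: class-E, class-F, class-A, … — the second-nearest is class-F.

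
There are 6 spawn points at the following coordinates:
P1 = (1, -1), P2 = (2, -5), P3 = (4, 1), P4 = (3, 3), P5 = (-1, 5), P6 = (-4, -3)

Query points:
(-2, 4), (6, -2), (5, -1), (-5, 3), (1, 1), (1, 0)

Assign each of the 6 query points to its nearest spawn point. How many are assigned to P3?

2

(-2, 4) — d² to each: P1:34, P2:97, P3:45, P4:26, P5:2, P6:53 → nearest is P5
(6, -2) — d² to each: P1:26, P2:25, P3:13, P4:34, P5:98, P6:101 → nearest is P3
(5, -1) — d² to each: P1:16, P2:25, P3:5, P4:20, P5:72, P6:85 → nearest is P3
(-5, 3) — d² to each: P1:52, P2:113, P3:85, P4:64, P5:20, P6:37 → nearest is P5
(1, 1) — d² to each: P1:4, P2:37, P3:9, P4:8, P5:20, P6:41 → nearest is P1
(1, 0) — d² to each: P1:1, P2:26, P3:10, P4:13, P5:29, P6:34 → nearest is P1
2 of the 6 points have P3 as nearest.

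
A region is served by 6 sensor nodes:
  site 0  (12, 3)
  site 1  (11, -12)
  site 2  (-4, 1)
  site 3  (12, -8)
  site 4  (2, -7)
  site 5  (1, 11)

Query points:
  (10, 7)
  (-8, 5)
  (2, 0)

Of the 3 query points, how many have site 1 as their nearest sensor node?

(10, 7) — d² to each: site 0:20, site 1:362, site 2:232, site 3:229, site 4:260, site 5:97 → nearest is site 0
(-8, 5) — d² to each: site 0:404, site 1:650, site 2:32, site 3:569, site 4:244, site 5:117 → nearest is site 2
(2, 0) — d² to each: site 0:109, site 1:225, site 2:37, site 3:164, site 4:49, site 5:122 → nearest is site 2
0 of the 3 points have site 1 as nearest.

0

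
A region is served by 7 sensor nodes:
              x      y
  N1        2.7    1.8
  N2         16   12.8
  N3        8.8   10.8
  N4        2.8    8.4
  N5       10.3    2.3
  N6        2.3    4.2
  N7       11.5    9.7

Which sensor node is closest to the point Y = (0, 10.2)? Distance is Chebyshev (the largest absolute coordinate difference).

d(Y,N1) = max(2.7, 8.4) = 8.4
d(Y,N2) = max(16, 2.6) = 16
d(Y,N3) = max(8.8, 0.6) = 8.8
d(Y,N4) = max(2.8, 1.8) = 2.8
d(Y,N5) = max(10.3, 7.9) = 10.3
d(Y,N6) = max(2.3, 6) = 6
d(Y,N7) = max(11.5, 0.5) = 11.5
The smallest is to N4, so Y lies in the Voronoi region of N4.

N4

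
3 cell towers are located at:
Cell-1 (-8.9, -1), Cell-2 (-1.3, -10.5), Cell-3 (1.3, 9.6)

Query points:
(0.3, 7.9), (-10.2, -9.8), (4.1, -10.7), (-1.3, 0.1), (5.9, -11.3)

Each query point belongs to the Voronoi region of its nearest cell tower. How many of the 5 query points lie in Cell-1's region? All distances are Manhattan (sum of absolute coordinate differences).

(0.3, 7.9) — d to each: Cell-1:18.1, Cell-2:20, Cell-3:2.7 → nearest is Cell-3
(-10.2, -9.8) — d to each: Cell-1:10.1, Cell-2:9.6, Cell-3:30.9 → nearest is Cell-2
(4.1, -10.7) — d to each: Cell-1:22.7, Cell-2:5.6, Cell-3:23.1 → nearest is Cell-2
(-1.3, 0.1) — d to each: Cell-1:8.7, Cell-2:10.6, Cell-3:12.1 → nearest is Cell-1
(5.9, -11.3) — d to each: Cell-1:25.1, Cell-2:8, Cell-3:25.5 → nearest is Cell-2
1 of the 5 points has Cell-1 as nearest.

1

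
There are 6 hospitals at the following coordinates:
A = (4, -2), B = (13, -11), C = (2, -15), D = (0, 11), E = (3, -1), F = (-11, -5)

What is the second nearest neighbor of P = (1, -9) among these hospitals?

A

Compare squared distances (the ordering matches that of the actual distances):
|PA|² = (1−4)² + (-9−(-2))² = 9 + 49 = 58
|PB|² = (1−13)² + (-9−(-11))² = 144 + 4 = 148
|PC|² = (1−2)² + (-9−(-15))² = 1 + 36 = 37
|PD|² = (1−0)² + (-9−11)² = 1 + 400 = 401
|PE|² = (1−3)² + (-9−(-1))² = 4 + 64 = 68
|PF|² = (1−(-11))² + (-9−(-5))² = 144 + 16 = 160
Sorted ascending: C, A, E, … — the second-nearest is A.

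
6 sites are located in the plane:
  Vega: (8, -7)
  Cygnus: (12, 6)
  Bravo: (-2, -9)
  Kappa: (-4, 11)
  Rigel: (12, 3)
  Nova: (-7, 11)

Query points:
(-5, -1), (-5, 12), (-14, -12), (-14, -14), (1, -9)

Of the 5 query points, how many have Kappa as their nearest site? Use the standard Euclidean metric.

1

(-5, -1) — d² to each: Vega:205, Cygnus:338, Bravo:73, Kappa:145, Rigel:305, Nova:148 → nearest is Bravo
(-5, 12) — d² to each: Vega:530, Cygnus:325, Bravo:450, Kappa:2, Rigel:370, Nova:5 → nearest is Kappa
(-14, -12) — d² to each: Vega:509, Cygnus:1000, Bravo:153, Kappa:629, Rigel:901, Nova:578 → nearest is Bravo
(-14, -14) — d² to each: Vega:533, Cygnus:1076, Bravo:169, Kappa:725, Rigel:965, Nova:674 → nearest is Bravo
(1, -9) — d² to each: Vega:53, Cygnus:346, Bravo:9, Kappa:425, Rigel:265, Nova:464 → nearest is Bravo
1 of the 5 points has Kappa as nearest.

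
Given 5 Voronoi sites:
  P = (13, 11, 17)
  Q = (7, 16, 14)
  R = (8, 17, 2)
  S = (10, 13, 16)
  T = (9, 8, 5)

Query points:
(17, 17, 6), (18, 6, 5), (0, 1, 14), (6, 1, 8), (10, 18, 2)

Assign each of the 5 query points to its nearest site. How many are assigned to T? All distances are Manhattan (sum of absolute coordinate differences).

(17, 17, 6) — d to each: P:21, Q:19, R:13, S:21, T:18 → nearest is R
(18, 6, 5) — d to each: P:22, Q:30, R:24, S:26, T:11 → nearest is T
(0, 1, 14) — d to each: P:26, Q:22, R:36, S:24, T:25 → nearest is Q
(6, 1, 8) — d to each: P:26, Q:22, R:24, S:24, T:13 → nearest is T
(10, 18, 2) — d to each: P:25, Q:17, R:3, S:19, T:14 → nearest is R
2 of the 5 points have T as nearest.

2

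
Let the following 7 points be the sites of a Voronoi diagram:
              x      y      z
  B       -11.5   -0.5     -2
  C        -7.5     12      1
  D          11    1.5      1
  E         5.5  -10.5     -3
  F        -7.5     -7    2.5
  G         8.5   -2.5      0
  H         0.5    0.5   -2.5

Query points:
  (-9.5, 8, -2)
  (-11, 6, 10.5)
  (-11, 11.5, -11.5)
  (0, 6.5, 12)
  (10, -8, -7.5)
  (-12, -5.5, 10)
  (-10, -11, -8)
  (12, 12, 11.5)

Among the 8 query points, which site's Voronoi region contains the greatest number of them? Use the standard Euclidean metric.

(-9.5, 8, -2) — d² to each: B:76.25, C:29, D:471.5, E:568.25, F:249.25, G:438.25, H:156.5 → nearest is C
(-11, 6, 10.5) — d² to each: B:198.75, C:138.5, D:594.5, E:726.75, F:245.25, G:562.75, H:331.5 → nearest is C
(-11, 11.5, -11.5) — d² to each: B:234.5, C:168.75, D:740.25, E:828.5, F:550.5, G:708.5, H:334.25 → nearest is C
(0, 6.5, 12) — d² to each: B:377.25, C:207.5, D:267, E:544.25, F:328.75, G:297.25, H:246.5 → nearest is C
(10, -8, -7.5) — d² to each: B:548.75, C:778.5, D:163.5, E:46.75, F:407.25, G:88.75, H:187.5 → nearest is E
(-12, -5.5, 10) — d² to each: B:169.25, C:407.5, D:659, E:500.25, F:78.75, G:529.25, H:348.5 → nearest is F
(-10, -11, -8) — d² to each: B:148.5, C:616.25, D:678.25, E:265.5, F:132.5, G:478.5, H:272.75 → nearest is F
(12, 12, 11.5) — d² to each: B:890.75, C:490.5, D:221.5, E:758.75, F:822.25, G:354.75, H:460.5 → nearest is D
Tally — C:4, D:1, E:1, F:2. C captures the most (4).

C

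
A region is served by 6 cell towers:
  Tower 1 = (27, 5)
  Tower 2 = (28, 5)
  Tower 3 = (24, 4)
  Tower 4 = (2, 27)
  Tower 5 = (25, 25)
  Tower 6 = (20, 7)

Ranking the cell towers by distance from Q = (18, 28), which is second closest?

Since √ is increasing, it suffices to compare squared distances:
d²(Q, Tower 1) = 81 + 529 = 610
d²(Q, Tower 2) = 100 + 529 = 629
d²(Q, Tower 3) = 36 + 576 = 612
d²(Q, Tower 4) = 256 + 1 = 257
d²(Q, Tower 5) = 49 + 9 = 58
d²(Q, Tower 6) = 4 + 441 = 445
Sorted ascending: Tower 5, Tower 4, Tower 6, … — the second-nearest is Tower 4.

Tower 4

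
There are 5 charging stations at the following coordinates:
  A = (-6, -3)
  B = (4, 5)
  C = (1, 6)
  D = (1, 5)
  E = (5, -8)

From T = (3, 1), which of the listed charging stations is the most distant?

Since √ is increasing, it suffices to compare squared distances:
|TA|² = (3−(-6))² + (1−(-3))² = 81 + 16 = 97
|TB|² = (3−4)² + (1−5)² = 1 + 16 = 17
|TC|² = (3−1)² + (1−6)² = 4 + 25 = 29
|TD|² = (3−1)² + (1−5)² = 4 + 16 = 20
|TE|² = (3−5)² + (1−(-8))² = 4 + 81 = 85
The largest is to A.

A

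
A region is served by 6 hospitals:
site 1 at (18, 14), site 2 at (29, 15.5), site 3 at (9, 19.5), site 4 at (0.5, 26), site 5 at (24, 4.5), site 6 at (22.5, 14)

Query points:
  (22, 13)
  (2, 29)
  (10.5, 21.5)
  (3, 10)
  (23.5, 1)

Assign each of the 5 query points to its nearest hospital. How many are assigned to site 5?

(22, 13) — d² to each: site 1:17, site 2:55.25, site 3:211.25, site 4:631.25, site 5:76.25, site 6:1.25 → nearest is site 6
(2, 29) — d² to each: site 1:481, site 2:911.25, site 3:139.25, site 4:11.25, site 5:1084.25, site 6:645.25 → nearest is site 4
(10.5, 21.5) — d² to each: site 1:112.5, site 2:378.25, site 3:6.25, site 4:120.25, site 5:471.25, site 6:200.25 → nearest is site 3
(3, 10) — d² to each: site 1:241, site 2:706.25, site 3:126.25, site 4:262.25, site 5:471.25, site 6:396.25 → nearest is site 3
(23.5, 1) — d² to each: site 1:199.25, site 2:240.5, site 3:552.5, site 4:1154, site 5:12.5, site 6:170 → nearest is site 5
1 of the 5 points has site 5 as nearest.

1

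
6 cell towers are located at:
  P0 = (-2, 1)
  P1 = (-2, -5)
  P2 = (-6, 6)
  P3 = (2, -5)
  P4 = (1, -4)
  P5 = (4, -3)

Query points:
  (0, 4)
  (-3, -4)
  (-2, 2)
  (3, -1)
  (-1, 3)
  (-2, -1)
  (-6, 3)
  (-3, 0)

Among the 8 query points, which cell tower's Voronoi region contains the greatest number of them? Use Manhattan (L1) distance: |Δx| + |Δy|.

P0

(0, 4) — d to each: P0:5, P1:11, P2:8, P3:11, P4:9, P5:11 → nearest is P0
(-3, -4) — d to each: P0:6, P1:2, P2:13, P3:6, P4:4, P5:8 → nearest is P1
(-2, 2) — d to each: P0:1, P1:7, P2:8, P3:11, P4:9, P5:11 → nearest is P0
(3, -1) — d to each: P0:7, P1:9, P2:16, P3:5, P4:5, P5:3 → nearest is P5
(-1, 3) — d to each: P0:3, P1:9, P2:8, P3:11, P4:9, P5:11 → nearest is P0
(-2, -1) — d to each: P0:2, P1:4, P2:11, P3:8, P4:6, P5:8 → nearest is P0
(-6, 3) — d to each: P0:6, P1:12, P2:3, P3:16, P4:14, P5:16 → nearest is P2
(-3, 0) — d to each: P0:2, P1:6, P2:9, P3:10, P4:8, P5:10 → nearest is P0
Tally — P0:5, P1:1, P2:1, P5:1. P0 captures the most (5).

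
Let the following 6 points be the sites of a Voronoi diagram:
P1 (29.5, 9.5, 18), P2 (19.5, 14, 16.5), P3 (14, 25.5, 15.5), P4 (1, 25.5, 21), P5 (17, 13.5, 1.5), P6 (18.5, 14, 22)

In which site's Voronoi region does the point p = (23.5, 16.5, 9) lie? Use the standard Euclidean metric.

Compare squared distances (the ordering matches that of the actual distances):
|pP1|² = (23.5−29.5)² + (16.5−9.5)² + (9−18)² = 36 + 49 + 81 = 166
|pP2|² = (23.5−19.5)² + (16.5−14)² + (9−16.5)² = 16 + 6.25 + 56.25 = 78.5
|pP3|² = (23.5−14)² + (16.5−25.5)² + (9−15.5)² = 90.25 + 81 + 42.25 = 213.5
|pP4|² = (23.5−1)² + (16.5−25.5)² + (9−21)² = 506.25 + 81 + 144 = 731.25
|pP5|² = (23.5−17)² + (16.5−13.5)² + (9−1.5)² = 42.25 + 9 + 56.25 = 107.5
|pP6|² = (23.5−18.5)² + (16.5−14)² + (9−22)² = 25 + 6.25 + 169 = 200.25
P2 is nearest.

P2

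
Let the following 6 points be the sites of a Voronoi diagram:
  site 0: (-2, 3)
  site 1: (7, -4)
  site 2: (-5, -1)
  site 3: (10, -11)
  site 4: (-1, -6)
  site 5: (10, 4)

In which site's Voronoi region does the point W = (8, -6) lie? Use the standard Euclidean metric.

site 1

Squared Euclidean distances:
d²(W, site 0) = (8−(-2))² + (-6−3)² = 100 + 81 = 181
d²(W, site 1) = (8−7)² + (-6−(-4))² = 1 + 4 = 5
d²(W, site 2) = (8−(-5))² + (-6−(-1))² = 169 + 25 = 194
d²(W, site 3) = (8−10)² + (-6−(-11))² = 4 + 25 = 29
d²(W, site 4) = (8−(-1))² + (-6−(-6))² = 81 + 0 = 81
d²(W, site 5) = (8−10)² + (-6−4)² = 4 + 100 = 104
The smallest is to site 1, so W lies in the Voronoi region of site 1.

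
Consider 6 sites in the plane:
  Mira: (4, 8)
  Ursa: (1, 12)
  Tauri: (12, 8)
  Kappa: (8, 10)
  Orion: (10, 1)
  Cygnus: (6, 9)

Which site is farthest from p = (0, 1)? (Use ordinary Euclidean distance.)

Tauri

Compare squared distances (the ordering matches that of the actual distances):
d²(p, Mira) = (0−4)² + (1−8)² = 16 + 49 = 65
d²(p, Ursa) = (0−1)² + (1−12)² = 1 + 121 = 122
d²(p, Tauri) = (0−12)² + (1−8)² = 144 + 49 = 193
d²(p, Kappa) = (0−8)² + (1−10)² = 64 + 81 = 145
d²(p, Orion) = (0−10)² + (1−1)² = 100 + 0 = 100
d²(p, Cygnus) = (0−6)² + (1−9)² = 36 + 64 = 100
The largest is to Tauri.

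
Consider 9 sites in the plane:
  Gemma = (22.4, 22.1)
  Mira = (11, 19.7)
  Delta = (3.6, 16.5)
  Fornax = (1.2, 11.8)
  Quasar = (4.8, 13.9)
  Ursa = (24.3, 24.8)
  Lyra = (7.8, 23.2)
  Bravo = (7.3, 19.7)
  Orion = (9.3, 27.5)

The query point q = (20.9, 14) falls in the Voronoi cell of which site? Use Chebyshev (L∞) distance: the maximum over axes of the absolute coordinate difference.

Gemma

d(q, Gemma) = max(1.5, 8.1) = 8.1
d(q, Mira) = max(9.9, 5.7) = 9.9
d(q, Delta) = max(17.3, 2.5) = 17.3
d(q, Fornax) = max(19.7, 2.2) = 19.7
d(q, Quasar) = max(16.1, 0.1) = 16.1
d(q, Ursa) = max(3.4, 10.8) = 10.8
d(q, Lyra) = max(13.1, 9.2) = 13.1
d(q, Bravo) = max(13.6, 5.7) = 13.6
d(q, Orion) = max(11.6, 13.5) = 13.5
Minimum is at Gemma.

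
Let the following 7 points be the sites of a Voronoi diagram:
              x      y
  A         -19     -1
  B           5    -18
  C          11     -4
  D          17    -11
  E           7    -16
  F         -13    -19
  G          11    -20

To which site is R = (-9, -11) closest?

Squared Euclidean distances:
|RA|² = (-9−(-19))² + (-11−(-1))² = 100 + 100 = 200
|RB|² = (-9−5)² + (-11−(-18))² = 196 + 49 = 245
|RC|² = (-9−11)² + (-11−(-4))² = 400 + 49 = 449
|RD|² = (-9−17)² + (-11−(-11))² = 676 + 0 = 676
|RE|² = (-9−7)² + (-11−(-16))² = 256 + 25 = 281
|RF|² = (-9−(-13))² + (-11−(-19))² = 16 + 64 = 80
|RG|² = (-9−11)² + (-11−(-20))² = 400 + 81 = 481
Minimum is at F.

F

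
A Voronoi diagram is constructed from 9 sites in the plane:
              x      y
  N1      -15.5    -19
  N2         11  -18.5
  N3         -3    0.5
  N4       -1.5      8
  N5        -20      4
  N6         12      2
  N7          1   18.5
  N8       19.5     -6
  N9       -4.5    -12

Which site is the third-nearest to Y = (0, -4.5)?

Compare squared distances (the ordering matches that of the actual distances):
|YN1|² = (0−(-15.5))² + (-4.5−(-19))² = 240.25 + 210.25 = 450.5
|YN2|² = (0−11)² + (-4.5−(-18.5))² = 121 + 196 = 317
|YN3|² = (0−(-3))² + (-4.5−0.5)² = 9 + 25 = 34
|YN4|² = (0−(-1.5))² + (-4.5−8)² = 2.25 + 156.25 = 158.5
|YN5|² = (0−(-20))² + (-4.5−4)² = 400 + 72.25 = 472.25
|YN6|² = (0−12)² + (-4.5−2)² = 144 + 42.25 = 186.25
|YN7|² = (0−1)² + (-4.5−18.5)² = 1 + 529 = 530
|YN8|² = (0−19.5)² + (-4.5−(-6))² = 380.25 + 2.25 = 382.5
|YN9|² = (0−(-4.5))² + (-4.5−(-12))² = 20.25 + 56.25 = 76.5
Sorted ascending: N3, N9, N4, N6, … — the third-nearest is N4.

N4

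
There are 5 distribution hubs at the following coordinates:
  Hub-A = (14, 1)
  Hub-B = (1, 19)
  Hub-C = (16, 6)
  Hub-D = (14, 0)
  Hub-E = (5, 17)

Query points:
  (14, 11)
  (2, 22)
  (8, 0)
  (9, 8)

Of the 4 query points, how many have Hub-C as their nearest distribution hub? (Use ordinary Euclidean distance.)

(14, 11) — d² to each: Hub-A:100, Hub-B:233, Hub-C:29, Hub-D:121, Hub-E:117 → nearest is Hub-C
(2, 22) — d² to each: Hub-A:585, Hub-B:10, Hub-C:452, Hub-D:628, Hub-E:34 → nearest is Hub-B
(8, 0) — d² to each: Hub-A:37, Hub-B:410, Hub-C:100, Hub-D:36, Hub-E:298 → nearest is Hub-D
(9, 8) — d² to each: Hub-A:74, Hub-B:185, Hub-C:53, Hub-D:89, Hub-E:97 → nearest is Hub-C
2 of the 4 points have Hub-C as nearest.

2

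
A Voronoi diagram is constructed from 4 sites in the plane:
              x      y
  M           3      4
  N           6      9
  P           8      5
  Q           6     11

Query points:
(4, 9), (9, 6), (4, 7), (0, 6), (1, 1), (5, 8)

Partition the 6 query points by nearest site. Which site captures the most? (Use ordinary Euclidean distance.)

N

(4, 9) — d² to each: M:26, N:4, P:32, Q:8 → nearest is N
(9, 6) — d² to each: M:40, N:18, P:2, Q:34 → nearest is P
(4, 7) — d² to each: M:10, N:8, P:20, Q:20 → nearest is N
(0, 6) — d² to each: M:13, N:45, P:65, Q:61 → nearest is M
(1, 1) — d² to each: M:13, N:89, P:65, Q:125 → nearest is M
(5, 8) — d² to each: M:20, N:2, P:18, Q:10 → nearest is N
Tally — M:2, N:3, P:1. N captures the most (3).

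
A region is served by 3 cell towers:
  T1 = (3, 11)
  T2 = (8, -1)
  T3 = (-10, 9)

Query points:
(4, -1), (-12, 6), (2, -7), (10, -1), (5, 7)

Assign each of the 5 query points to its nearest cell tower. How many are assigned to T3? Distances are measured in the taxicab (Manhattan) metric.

(4, -1) — d to each: T1:13, T2:4, T3:24 → nearest is T2
(-12, 6) — d to each: T1:20, T2:27, T3:5 → nearest is T3
(2, -7) — d to each: T1:19, T2:12, T3:28 → nearest is T2
(10, -1) — d to each: T1:19, T2:2, T3:30 → nearest is T2
(5, 7) — d to each: T1:6, T2:11, T3:17 → nearest is T1
1 of the 5 points has T3 as nearest.

1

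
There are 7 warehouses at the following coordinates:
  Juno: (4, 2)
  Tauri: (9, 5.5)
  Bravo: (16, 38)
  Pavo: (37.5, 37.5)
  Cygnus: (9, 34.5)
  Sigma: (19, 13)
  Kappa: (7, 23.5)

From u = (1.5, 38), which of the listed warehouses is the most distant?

Since √ is increasing, it suffices to compare squared distances:
d²(u, Juno) = (1.5−4)² + (38−2)² = 6.25 + 1296 = 1302.25
d²(u, Tauri) = (1.5−9)² + (38−5.5)² = 56.25 + 1056.25 = 1112.5
d²(u, Bravo) = (1.5−16)² + (38−38)² = 210.25 + 0 = 210.25
d²(u, Pavo) = (1.5−37.5)² + (38−37.5)² = 1296 + 0.25 = 1296.25
d²(u, Cygnus) = (1.5−9)² + (38−34.5)² = 56.25 + 12.25 = 68.5
d²(u, Sigma) = (1.5−19)² + (38−13)² = 306.25 + 625 = 931.25
d²(u, Kappa) = (1.5−7)² + (38−23.5)² = 30.25 + 210.25 = 240.5
The largest is to Juno.

Juno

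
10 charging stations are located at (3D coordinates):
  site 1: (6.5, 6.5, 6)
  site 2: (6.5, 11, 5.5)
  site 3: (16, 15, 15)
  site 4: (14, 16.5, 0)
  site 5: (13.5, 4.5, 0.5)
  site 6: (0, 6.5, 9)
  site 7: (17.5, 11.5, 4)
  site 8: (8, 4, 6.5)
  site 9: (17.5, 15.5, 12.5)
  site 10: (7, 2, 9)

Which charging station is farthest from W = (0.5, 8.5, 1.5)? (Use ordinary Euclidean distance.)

site 3

Squared Euclidean distances:
d²(W, site 1) = 36 + 4 + 20.25 = 60.25
d²(W, site 2) = 36 + 6.25 + 16 = 58.25
d²(W, site 3) = 240.25 + 42.25 + 182.25 = 464.75
d²(W, site 4) = 182.25 + 64 + 2.25 = 248.5
d²(W, site 5) = 169 + 16 + 1 = 186
d²(W, site 6) = 0.25 + 4 + 56.25 = 60.5
d²(W, site 7) = 289 + 9 + 6.25 = 304.25
d²(W, site 8) = 56.25 + 20.25 + 25 = 101.5
d²(W, site 9) = 289 + 49 + 121 = 459
d²(W, site 10) = 42.25 + 42.25 + 56.25 = 140.75
The largest is to site 3.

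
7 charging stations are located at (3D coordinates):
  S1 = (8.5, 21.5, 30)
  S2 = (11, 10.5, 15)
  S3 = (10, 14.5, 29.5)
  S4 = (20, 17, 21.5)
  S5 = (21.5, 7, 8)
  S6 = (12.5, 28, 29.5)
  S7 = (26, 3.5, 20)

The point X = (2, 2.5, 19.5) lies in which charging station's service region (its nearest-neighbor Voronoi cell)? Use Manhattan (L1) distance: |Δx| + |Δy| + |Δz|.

d(X,S1) = |2−8.5| + |2.5−21.5| + |19.5−30| = 6.5 + 19 + 10.5 = 36
d(X,S2) = |2−11| + |2.5−10.5| + |19.5−15| = 9 + 8 + 4.5 = 21.5
d(X,S3) = |2−10| + |2.5−14.5| + |19.5−29.5| = 8 + 12 + 10 = 30
d(X,S4) = |2−20| + |2.5−17| + |19.5−21.5| = 18 + 14.5 + 2 = 34.5
d(X,S5) = |2−21.5| + |2.5−7| + |19.5−8| = 19.5 + 4.5 + 11.5 = 35.5
d(X,S6) = |2−12.5| + |2.5−28| + |19.5−29.5| = 10.5 + 25.5 + 10 = 46
d(X,S7) = |2−26| + |2.5−3.5| + |19.5−20| = 24 + 1 + 0.5 = 25.5
Minimum is at S2.

S2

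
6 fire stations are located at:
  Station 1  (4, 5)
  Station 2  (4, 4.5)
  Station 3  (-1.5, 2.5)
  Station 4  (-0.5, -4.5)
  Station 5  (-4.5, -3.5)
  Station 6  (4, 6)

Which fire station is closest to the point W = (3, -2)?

Since √ is increasing, it suffices to compare squared distances:
d²(W, Station 1) = 1 + 49 = 50
d²(W, Station 2) = 1 + 42.25 = 43.25
d²(W, Station 3) = 20.25 + 20.25 = 40.5
d²(W, Station 4) = 12.25 + 6.25 = 18.5
d²(W, Station 5) = 56.25 + 2.25 = 58.5
d²(W, Station 6) = 1 + 64 = 65
The smallest is to Station 4, so W lies in the Voronoi region of Station 4.

Station 4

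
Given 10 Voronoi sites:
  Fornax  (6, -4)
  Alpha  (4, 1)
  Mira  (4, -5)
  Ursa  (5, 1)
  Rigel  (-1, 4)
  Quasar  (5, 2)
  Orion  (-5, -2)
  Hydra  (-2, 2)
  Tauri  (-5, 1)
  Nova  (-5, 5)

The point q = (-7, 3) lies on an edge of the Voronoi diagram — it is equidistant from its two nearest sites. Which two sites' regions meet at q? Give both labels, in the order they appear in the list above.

Tauri and Nova

Squared distances from q to each site:
d²(q, Fornax) = 169 + 49 = 218
d²(q, Alpha) = 121 + 4 = 125
d²(q, Mira) = 121 + 64 = 185
d²(q, Ursa) = 144 + 4 = 148
d²(q, Rigel) = 36 + 1 = 37
d²(q, Quasar) = 144 + 1 = 145
d²(q, Orion) = 4 + 25 = 29
d²(q, Hydra) = 25 + 1 = 26
d²(q, Tauri) = 4 + 4 = 8
d²(q, Nova) = 4 + 4 = 8
q is equidistant from Tauri and Nova (both at squared distance 8), and every other site is strictly farther — so q lies on the Tauri–Nova Voronoi edge.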